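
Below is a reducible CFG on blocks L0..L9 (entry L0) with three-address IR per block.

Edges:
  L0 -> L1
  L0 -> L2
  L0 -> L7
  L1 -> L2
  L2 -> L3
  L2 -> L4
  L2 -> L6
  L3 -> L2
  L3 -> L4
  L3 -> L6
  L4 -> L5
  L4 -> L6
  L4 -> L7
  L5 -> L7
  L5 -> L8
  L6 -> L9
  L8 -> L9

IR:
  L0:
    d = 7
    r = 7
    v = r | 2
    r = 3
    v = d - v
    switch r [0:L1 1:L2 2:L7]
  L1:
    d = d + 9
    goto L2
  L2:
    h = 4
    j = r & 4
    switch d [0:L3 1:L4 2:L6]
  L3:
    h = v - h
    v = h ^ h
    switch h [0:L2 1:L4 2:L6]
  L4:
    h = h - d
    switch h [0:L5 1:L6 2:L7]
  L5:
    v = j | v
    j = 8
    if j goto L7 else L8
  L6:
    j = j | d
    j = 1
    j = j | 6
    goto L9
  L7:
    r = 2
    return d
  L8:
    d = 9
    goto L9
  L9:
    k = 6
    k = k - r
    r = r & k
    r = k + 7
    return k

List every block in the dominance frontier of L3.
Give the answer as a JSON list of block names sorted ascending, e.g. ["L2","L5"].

idom tree: L1←L0 L2←L0 L3←L2 L4←L2 L5←L4 L6←L2 L7←L0 L8←L5 L9←L2
Join-block Dom:
  L2: preds {L0,L1,L3}: {L0} ∩ {L0,L1} ∩ {L0,L2,L3} = {L0}; idom=L0
  L4: preds {L2,L3}: {L0,L2} ∩ {L0,L2,L3} = {L0,L2}; idom=L2
  L6: preds {L2,L3,L4}: {L0,L2} ∩ {L0,L2,L3} ∩ {L0,L2,L4} = {L0,L2}; idom=L2
  L7: preds {L0,L4,L5}: {L0} ∩ {L0,L2,L4} ∩ {L0,L2,L4,L5} = {L0}; idom=L0
  L9: preds {L6,L8}: {L0,L2,L6} ∩ {L0,L2,L4,L5,L8} = {L0,L2}; idom=L2

Frontier:
  L2←L0: walk · to L0
  L2←L1: walk L1 to L0
  L2←L3: walk L3→L2 to L0
  L4←L2: walk · to L2
  L4←L3: walk L3 to L2
  L6←L2: walk · to L2
  L6←L3: walk L3 to L2
  L6←L4: walk L4 to L2
  L7←L0: walk · to L0
  L7←L4: walk L4→L2 to L0
  L7←L5: walk L5→L4→L2 to L0
  L9←L6: walk L6 to L2
  L9←L8: walk L8→L5→L4 to L2
  L0: DF=∅
  L1: DF={L2}
  L2: DF={L2,L7}
  L3: DF={L2,L4,L6}
  L4: DF={L6,L7,L9}
  L5: DF={L7,L9}
  L6: DF={L9}
  L7: DF=∅
  L8: DF={L9}
  L9: DF=∅

DF(L3) = ["L2", "L4", "L6"]

Answer: ["L2", "L4", "L6"]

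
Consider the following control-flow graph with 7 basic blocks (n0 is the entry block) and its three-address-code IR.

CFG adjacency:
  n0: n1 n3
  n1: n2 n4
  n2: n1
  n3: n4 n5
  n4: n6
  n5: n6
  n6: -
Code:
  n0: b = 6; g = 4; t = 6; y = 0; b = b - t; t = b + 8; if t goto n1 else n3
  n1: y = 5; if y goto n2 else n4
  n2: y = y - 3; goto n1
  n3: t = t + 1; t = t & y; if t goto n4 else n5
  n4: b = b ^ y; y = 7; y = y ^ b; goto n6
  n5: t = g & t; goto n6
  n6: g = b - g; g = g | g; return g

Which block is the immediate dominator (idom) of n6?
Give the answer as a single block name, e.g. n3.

idom tree: n1←n0 n2←n1 n3←n0 n4←n0 n5←n3 n6←n0
Dom at joins:
  n1: preds {n0,n2}: {n0} ∩ {n0,n1,n2} = {n0}; idom=n0
  n4: preds {n1,n3}: {n0,n1} ∩ {n0,n3} = {n0}; idom=n0
  n6: preds {n4,n5}: {n0,n4} ∩ {n0,n3,n5} = {n0}; idom=n0

idom(n6) = n0

Answer: n0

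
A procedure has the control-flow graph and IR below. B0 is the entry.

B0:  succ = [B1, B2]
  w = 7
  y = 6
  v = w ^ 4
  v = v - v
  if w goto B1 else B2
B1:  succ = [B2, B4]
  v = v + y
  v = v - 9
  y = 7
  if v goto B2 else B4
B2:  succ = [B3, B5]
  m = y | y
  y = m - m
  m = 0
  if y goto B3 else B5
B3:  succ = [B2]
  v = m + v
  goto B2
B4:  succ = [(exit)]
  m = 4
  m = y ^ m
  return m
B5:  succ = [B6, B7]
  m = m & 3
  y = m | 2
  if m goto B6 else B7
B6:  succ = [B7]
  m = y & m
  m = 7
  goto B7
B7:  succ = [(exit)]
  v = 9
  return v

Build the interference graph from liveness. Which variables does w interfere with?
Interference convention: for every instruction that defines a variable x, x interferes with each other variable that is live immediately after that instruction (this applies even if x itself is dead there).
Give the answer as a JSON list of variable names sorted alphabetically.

def/use:
  B0: {v,w,y} / ∅
  B1: {v,y} / {v,y}
  B2: {m,y} / {y}
  B3: {v} / {m,v}
  B4: {m} / {y}
  B5: {m,y} / {m}
  B6: {m} / {m,y}
  B7: {v} / ∅

Liveness:
  live B0: ∅→{v,y}
  live B1: {v,y}→{v,y}
  live B2: {v,y}→{m,v,y}
  live B3: {m,v,y}→{v,y}
  live B4: {y}→∅
  live B5: {m}→{m,y}
  live B6: {m,y}→∅
  live B7: ∅→∅

Interfere edges:
  m: {v,y}
  v: {m,w,y}
  w: {v,y}
  y: {m,v,w}

N(w) = ["v", "y"]

Answer: ["v", "y"]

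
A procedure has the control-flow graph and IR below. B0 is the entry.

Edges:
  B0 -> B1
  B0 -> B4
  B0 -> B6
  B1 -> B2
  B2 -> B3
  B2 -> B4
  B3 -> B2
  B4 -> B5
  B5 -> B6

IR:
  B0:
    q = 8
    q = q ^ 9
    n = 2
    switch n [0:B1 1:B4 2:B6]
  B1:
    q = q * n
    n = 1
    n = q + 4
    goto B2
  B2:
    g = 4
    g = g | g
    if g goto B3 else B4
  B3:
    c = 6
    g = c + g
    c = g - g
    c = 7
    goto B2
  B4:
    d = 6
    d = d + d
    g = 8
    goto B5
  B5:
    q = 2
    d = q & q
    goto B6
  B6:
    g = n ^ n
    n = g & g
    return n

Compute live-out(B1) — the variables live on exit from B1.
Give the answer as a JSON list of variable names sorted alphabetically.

Answer: ["n"]

Derivation:
Per-block:
  B0: def={n,q} ue=∅
  B1: def={n,q} ue={n,q}
  B2: def={g} ue=∅
  B3: def={c,g} ue={g}
  B4: def={d,g} ue=∅
  B5: def={d,q} ue=∅
  B6: def={g,n} ue={n}

Liveness:
  B0: in=∅ out={n,q}
  B1: in={n,q} out={n}
  B2: in={n} out={g,n}
  B3: in={g,n} out={n}
  B4: in={n} out={n}
  B5: in={n} out={n}
  B6: in={n} out=∅

live-out(B1) = ["n"]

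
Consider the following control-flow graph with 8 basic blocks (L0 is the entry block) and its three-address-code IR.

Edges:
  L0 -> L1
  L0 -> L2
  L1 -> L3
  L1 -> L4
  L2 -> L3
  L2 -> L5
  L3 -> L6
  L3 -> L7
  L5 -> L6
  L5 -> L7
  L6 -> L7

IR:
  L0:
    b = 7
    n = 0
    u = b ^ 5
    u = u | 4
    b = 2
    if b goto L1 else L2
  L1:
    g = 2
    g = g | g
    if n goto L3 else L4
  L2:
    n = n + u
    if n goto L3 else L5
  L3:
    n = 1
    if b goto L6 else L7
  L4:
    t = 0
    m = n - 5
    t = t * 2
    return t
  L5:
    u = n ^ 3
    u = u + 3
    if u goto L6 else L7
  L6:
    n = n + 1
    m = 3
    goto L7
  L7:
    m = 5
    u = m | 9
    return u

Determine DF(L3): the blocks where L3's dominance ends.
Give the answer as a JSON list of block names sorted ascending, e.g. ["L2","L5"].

Answer: ["L6", "L7"]

Derivation:
idom tree: L1←L0 L2←L0 L3←L0 L4←L1 L5←L2 L6←L0 L7←L0
Join-block Dom:
  L3: preds {L1,L2}: {L0,L1} ∩ {L0,L2} = {L0}; idom=L0
  L6: preds {L3,L5}: {L0,L3} ∩ {L0,L2,L5} = {L0}; idom=L0
  L7: preds {L3,L5,L6}: {L0,L3} ∩ {L0,L2,L5} ∩ {L0,L6} = {L0}; idom=L0

DF derivation:
  join L3 pred L1: L1 stop@L0
  join L3 pred L2: L2 stop@L0
  join L6 pred L3: L3 stop@L0
  join L6 pred L5: L5→L2 stop@L0
  join L7 pred L3: L3 stop@L0
  join L7 pred L5: L5→L2 stop@L0
  join L7 pred L6: L6 stop@L0
  DF(L0)=∅
  DF(L1)={L3}
  DF(L2)={L3,L6,L7}
  DF(L3)={L6,L7}
  DF(L4)=∅
  DF(L5)={L6,L7}
  DF(L6)={L7}
  DF(L7)=∅

DF(L3) = ["L6", "L7"]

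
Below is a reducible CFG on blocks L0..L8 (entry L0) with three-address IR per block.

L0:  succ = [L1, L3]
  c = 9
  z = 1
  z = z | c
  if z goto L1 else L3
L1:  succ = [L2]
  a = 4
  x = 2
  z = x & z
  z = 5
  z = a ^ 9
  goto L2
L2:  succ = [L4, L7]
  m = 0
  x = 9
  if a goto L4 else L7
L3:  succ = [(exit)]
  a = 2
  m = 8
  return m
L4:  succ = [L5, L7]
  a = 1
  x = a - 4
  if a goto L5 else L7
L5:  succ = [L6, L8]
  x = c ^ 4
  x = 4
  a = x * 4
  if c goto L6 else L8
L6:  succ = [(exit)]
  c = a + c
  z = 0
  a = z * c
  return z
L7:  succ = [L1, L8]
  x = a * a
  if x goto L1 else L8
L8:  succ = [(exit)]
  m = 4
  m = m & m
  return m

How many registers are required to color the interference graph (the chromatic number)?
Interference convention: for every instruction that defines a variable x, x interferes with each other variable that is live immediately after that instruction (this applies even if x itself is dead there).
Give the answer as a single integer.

Per-block:
  L0: def={c,z} ue=∅
  L1: def={a,x,z} ue={z}
  L2: def={m,x} ue={a}
  L3: def={a,m} ue=∅
  L4: def={a,x} ue=∅
  L5: def={a,x} ue={c}
  L6: def={a,c,z} ue={a,c}
  L7: def={x} ue={a}
  L8: def={m} ue=∅

Liveness:
  L0: in=∅ out={c,z}
  L1: in={c,z} out={a,c,z}
  L2: in={a,c,z} out={a,c,z}
  L3: in=∅ out=∅
  L4: in={c,z} out={a,c,z}
  L5: in={c} out={a,c}
  L6: in={a,c} out=∅
  L7: in={a,c,z} out={c,z}
  L8: in=∅ out=∅

Interfere edges:
  a: {c,m,x,z}
  c: {a,m,x,z}
  m: {a,c,z}
  x: {a,c,z}
  z: {a,c,m,x}

Registers:
  {a,c,m,z} pairwise interfere (4-clique) ⇒ χ ≥ 4
  assign a→r0 c→r1 m→r3 x→r3 z→r2 — no edge inside a register ⇒ χ ≤ 4
  χ = 4

Answer: 4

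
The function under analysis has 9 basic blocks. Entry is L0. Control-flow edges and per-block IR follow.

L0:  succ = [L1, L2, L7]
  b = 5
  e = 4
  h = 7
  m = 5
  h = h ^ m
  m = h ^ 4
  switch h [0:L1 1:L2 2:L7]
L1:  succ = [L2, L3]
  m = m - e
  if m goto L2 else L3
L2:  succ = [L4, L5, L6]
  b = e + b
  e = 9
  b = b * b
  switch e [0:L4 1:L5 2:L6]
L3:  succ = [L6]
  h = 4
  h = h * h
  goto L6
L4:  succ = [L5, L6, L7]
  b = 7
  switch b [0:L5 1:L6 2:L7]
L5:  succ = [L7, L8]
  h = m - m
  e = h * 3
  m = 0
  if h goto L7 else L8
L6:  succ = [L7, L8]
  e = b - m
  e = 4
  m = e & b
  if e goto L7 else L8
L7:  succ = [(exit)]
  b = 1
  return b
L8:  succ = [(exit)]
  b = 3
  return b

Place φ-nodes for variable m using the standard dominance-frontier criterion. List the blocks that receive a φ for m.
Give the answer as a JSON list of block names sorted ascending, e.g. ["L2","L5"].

idom tree: L1←L0 L2←L0 L3←L1 L4←L2 L5←L2 L6←L0 L7←L0 L8←L0
Dom at joins:
  L2: preds {L0,L1}: {L0} ∩ {L0,L1} = {L0}; idom=L0
  L5: preds {L2,L4}: {L0,L2} ∩ {L0,L2,L4} = {L0,L2}; idom=L2
  L6: preds {L2,L3,L4}: {L0,L2} ∩ {L0,L1,L3} ∩ {L0,L2,L4} = {L0}; idom=L0
  L7: preds {L0,L4,L5,L6}: {L0} ∩ {L0,L2,L4} ∩ {L0,L2,L5} ∩ {L0,L6} = {L0}; idom=L0
  L8: preds {L5,L6}: {L0,L2,L5} ∩ {L0,L6} = {L0}; idom=L0

DF derivation:
  join L2 pred L0: · stop@L0
  join L2 pred L1: L1 stop@L0
  join L5 pred L2: · stop@L2
  join L5 pred L4: L4 stop@L2
  join L6 pred L2: L2 stop@L0
  join L6 pred L3: L3→L1 stop@L0
  join L6 pred L4: L4→L2 stop@L0
  join L7 pred L0: · stop@L0
  join L7 pred L4: L4→L2 stop@L0
  join L7 pred L5: L5→L2 stop@L0
  join L7 pred L6: L6 stop@L0
  join L8 pred L5: L5→L2 stop@L0
  join L8 pred L6: L6 stop@L0
  DF(L0)=∅
  DF(L1)={L2,L6}
  DF(L2)={L6,L7,L8}
  DF(L3)={L6}
  DF(L4)={L5,L6,L7}
  DF(L5)={L7,L8}
  DF(L6)={L7,L8}
  DF(L7)=∅
  DF(L8)=∅

φ for m: defs {L0,L1,L5,L6}
  DF⁺ = {L2,L6,L7,L8}

Answer: ["L2", "L6", "L7", "L8"]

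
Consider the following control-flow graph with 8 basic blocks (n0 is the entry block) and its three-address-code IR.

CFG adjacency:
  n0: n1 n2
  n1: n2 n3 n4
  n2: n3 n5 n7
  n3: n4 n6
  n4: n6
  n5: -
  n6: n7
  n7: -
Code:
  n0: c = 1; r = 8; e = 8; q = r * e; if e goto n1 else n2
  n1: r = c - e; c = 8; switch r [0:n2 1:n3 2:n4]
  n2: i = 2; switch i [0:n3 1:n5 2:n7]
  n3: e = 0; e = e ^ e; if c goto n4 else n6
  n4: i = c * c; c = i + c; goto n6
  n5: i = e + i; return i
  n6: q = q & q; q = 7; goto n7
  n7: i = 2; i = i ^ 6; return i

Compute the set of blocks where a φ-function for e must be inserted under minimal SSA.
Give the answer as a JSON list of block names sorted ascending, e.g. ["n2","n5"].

idom tree: n1←n0 n2←n0 n3←n0 n4←n0 n5←n2 n6←n0 n7←n0
Dom∩ at merges:
  n2: preds {n0,n1}: {n0} ∩ {n0,n1} = {n0}; idom=n0
  n3: preds {n1,n2}: {n0,n1} ∩ {n0,n2} = {n0}; idom=n0
  n4: preds {n1,n3}: {n0,n1} ∩ {n0,n3} = {n0}; idom=n0
  n6: preds {n3,n4}: {n0,n3} ∩ {n0,n4} = {n0}; idom=n0
  n7: preds {n2,n6}: {n0,n2} ∩ {n0,n6} = {n0}; idom=n0

DF derivation:
  n2←n0: walk · to n0
  n2←n1: walk n1 to n0
  n3←n1: walk n1 to n0
  n3←n2: walk n2 to n0
  n4←n1: walk n1 to n0
  n4←n3: walk n3 to n0
  n6←n3: walk n3 to n0
  n6←n4: walk n4 to n0
  n7←n2: walk n2 to n0
  n7←n6: walk n6 to n0
  DF(n0)=∅
  DF(n1)={n2,n3,n4}
  DF(n2)={n3,n7}
  DF(n3)={n4,n6}
  DF(n4)={n6}
  DF(n5)=∅
  DF(n6)={n7}
  DF(n7)=∅

φ for e: defs {n0,n3}
  DF⁺ = {n4,n6,n7}

Answer: ["n4", "n6", "n7"]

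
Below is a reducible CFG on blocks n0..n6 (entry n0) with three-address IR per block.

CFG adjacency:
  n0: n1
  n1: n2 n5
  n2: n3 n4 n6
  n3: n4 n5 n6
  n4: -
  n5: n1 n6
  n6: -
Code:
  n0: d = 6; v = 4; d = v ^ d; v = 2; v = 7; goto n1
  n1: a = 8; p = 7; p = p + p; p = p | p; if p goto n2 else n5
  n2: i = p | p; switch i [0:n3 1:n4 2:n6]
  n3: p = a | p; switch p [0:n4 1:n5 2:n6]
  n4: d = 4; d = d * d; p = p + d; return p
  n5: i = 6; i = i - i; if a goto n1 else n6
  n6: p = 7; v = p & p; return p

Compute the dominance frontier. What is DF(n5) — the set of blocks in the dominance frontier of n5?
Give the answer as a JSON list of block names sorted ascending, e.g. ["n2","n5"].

Answer: ["n1", "n6"]

Working:
idom tree: n1←n0 n2←n1 n3←n2 n4←n2 n5←n1 n6←n1
Join-block Dom:
  n1: preds {n0,n5}: {n0} ∩ {n0,n1,n5} = {n0}; idom=n0
  n4: preds {n2,n3}: {n0,n1,n2} ∩ {n0,n1,n2,n3} = {n0,n1,n2}; idom=n2
  n5: preds {n1,n3}: {n0,n1} ∩ {n0,n1,n2,n3} = {n0,n1}; idom=n1
  n6: preds {n2,n3,n5}: {n0,n1,n2} ∩ {n0,n1,n2,n3} ∩ {n0,n1,n5} = {n0,n1}; idom=n1

DF derivation:
  join n1 pred n0: · stop@n0
  join n1 pred n5: n5→n1 stop@n0
  join n4 pred n2: · stop@n2
  join n4 pred n3: n3 stop@n2
  join n5 pred n1: · stop@n1
  join n5 pred n3: n3→n2 stop@n1
  join n6 pred n2: n2 stop@n1
  join n6 pred n3: n3→n2 stop@n1
  join n6 pred n5: n5 stop@n1
  n0: DF=∅
  n1: DF={n1}
  n2: DF={n5,n6}
  n3: DF={n4,n5,n6}
  n4: DF=∅
  n5: DF={n1,n6}
  n6: DF=∅

DF(n5) = ["n1", "n6"]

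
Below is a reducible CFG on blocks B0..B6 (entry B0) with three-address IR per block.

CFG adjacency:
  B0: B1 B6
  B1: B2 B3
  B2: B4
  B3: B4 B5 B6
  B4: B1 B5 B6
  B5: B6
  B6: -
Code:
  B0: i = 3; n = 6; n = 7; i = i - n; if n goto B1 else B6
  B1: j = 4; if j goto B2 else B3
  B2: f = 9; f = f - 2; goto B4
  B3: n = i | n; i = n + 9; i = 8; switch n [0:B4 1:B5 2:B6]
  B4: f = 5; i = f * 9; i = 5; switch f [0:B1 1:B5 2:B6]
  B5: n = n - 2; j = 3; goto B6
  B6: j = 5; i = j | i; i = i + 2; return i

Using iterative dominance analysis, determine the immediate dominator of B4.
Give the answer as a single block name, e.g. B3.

Answer: B1

Derivation:
idom tree: B1←B0 B2←B1 B3←B1 B4←B1 B5←B1 B6←B0
Dom at joins:
  B1: preds {B0,B4}: {B0} ∩ {B0,B1,B4} = {B0}; idom=B0
  B4: preds {B2,B3}: {B0,B1,B2} ∩ {B0,B1,B3} = {B0,B1}; idom=B1
  B5: preds {B3,B4}: {B0,B1,B3} ∩ {B0,B1,B4} = {B0,B1}; idom=B1
  B6: preds {B0,B3,B4,B5}: {B0} ∩ {B0,B1,B3} ∩ {B0,B1,B4} ∩ {B0,B1,B5} = {B0}; idom=B0

idom(B4) = B1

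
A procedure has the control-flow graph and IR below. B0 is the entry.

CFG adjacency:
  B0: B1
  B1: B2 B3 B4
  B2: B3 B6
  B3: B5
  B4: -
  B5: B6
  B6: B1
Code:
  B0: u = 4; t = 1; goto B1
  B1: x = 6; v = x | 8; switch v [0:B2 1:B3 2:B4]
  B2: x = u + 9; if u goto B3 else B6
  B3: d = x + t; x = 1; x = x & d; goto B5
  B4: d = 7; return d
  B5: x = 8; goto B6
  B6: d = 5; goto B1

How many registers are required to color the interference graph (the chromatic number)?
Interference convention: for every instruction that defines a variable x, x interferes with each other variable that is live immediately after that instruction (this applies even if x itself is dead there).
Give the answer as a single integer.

Answer: 4

Working:
def/use:
  B0 def {t,u} use ∅
  B1 def {v,x} use ∅
  B2 def {x} use {u}
  B3 def {d,x} use {t,x}
  B4 def {d} use ∅
  B5 def {x} use ∅
  B6 def {d} use ∅

Backward fixpoint:
  B0: in=∅ out={t,u}
  B1: in={t,u} out={t,u,x}
  B2: in={t,u} out={t,u,x}
  B3: in={t,u,x} out={t,u}
  B4: in=∅ out=∅
  B5: in={t,u} out={t,u}
  B6: in={t,u} out={t,u}

Interference:
  d — {t,u,x}
  t — {d,u,v,x}
  u — {d,t,v,x}
  v — {t,u,x}
  x — {d,t,u,v}

Colouring:
  clique {d,t,u,x} ⇒ need ≥ 4
  assign d→c3 t→c0 u→c1 v→c3 x→c2 — no edge inside a register ⇒ χ ≤ 4
  χ = 4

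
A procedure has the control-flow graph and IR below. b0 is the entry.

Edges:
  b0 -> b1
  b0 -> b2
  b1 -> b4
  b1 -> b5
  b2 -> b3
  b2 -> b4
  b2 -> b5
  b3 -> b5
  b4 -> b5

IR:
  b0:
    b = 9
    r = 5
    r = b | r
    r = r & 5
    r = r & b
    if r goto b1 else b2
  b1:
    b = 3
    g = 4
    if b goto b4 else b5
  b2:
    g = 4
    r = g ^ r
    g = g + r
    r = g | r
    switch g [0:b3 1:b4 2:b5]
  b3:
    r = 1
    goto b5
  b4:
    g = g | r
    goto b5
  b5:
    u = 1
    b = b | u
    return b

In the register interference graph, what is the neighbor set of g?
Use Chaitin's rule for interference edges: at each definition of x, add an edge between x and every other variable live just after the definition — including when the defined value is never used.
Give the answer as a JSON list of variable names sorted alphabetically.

Block summaries:
  b0: {b,r} / ∅
  b1: {b,g} / ∅
  b2: {g,r} / {r}
  b3: {r} / ∅
  b4: {g} / {g,r}
  b5: {b,u} / {b}

Backward fixpoint:
  live b0: ∅→{b,r}
  live b1: {r}→{b,g,r}
  live b2: {b,r}→{b,g,r}
  live b3: {b}→{b}
  live b4: {b,g,r}→{b}
  live b5: {b}→∅

Interference:
  b — {g,r,u}
  g — {b,r}
  r — {b,g}
  u — {b}

N(g) = ["b", "r"]

Answer: ["b", "r"]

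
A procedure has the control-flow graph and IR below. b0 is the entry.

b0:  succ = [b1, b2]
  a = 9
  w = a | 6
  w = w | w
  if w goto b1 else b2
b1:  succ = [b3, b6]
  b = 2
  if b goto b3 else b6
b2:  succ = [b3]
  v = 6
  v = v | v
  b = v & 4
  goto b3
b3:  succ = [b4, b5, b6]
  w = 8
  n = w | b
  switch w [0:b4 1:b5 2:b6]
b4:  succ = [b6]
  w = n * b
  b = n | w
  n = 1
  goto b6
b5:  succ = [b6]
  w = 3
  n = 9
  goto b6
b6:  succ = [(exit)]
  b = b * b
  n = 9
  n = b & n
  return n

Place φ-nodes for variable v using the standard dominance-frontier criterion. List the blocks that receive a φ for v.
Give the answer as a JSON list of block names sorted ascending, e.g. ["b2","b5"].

idom tree: b1←b0 b2←b0 b3←b0 b4←b3 b5←b3 b6←b0
Dom∩ at merges:
  b3: preds {b1,b2}: {b0,b1} ∩ {b0,b2} = {b0}; idom=b0
  b6: preds {b1,b3,b4,b5}: {b0,b1} ∩ {b0,b3} ∩ {b0,b3,b4} ∩ {b0,b3,b5} = {b0}; idom=b0

Frontier:
  join b3 pred b1: b1 stop@b0
  join b3 pred b2: b2 stop@b0
  join b6 pred b1: b1 stop@b0
  join b6 pred b3: b3 stop@b0
  join b6 pred b4: b4→b3 stop@b0
  join b6 pred b5: b5→b3 stop@b0
  b0 → ∅
  b1 → {b3,b6}
  b2 → {b3}
  b3 → {b6}
  b4 → {b6}
  b5 → {b6}
  b6 → ∅

φ for v: defs {b2}
  DF⁺ = {b3,b6}

Answer: ["b3", "b6"]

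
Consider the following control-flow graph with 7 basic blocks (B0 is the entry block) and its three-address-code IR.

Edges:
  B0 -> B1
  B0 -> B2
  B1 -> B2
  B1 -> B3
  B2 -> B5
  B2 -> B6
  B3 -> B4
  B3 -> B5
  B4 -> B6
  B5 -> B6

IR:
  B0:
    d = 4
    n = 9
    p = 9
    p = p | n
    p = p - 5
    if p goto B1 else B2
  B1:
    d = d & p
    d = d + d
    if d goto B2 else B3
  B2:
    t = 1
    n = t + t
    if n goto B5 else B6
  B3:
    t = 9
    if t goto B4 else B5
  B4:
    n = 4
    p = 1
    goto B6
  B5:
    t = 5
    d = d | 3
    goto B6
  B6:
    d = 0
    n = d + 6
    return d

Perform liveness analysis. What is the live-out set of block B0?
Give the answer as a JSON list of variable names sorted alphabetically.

Answer: ["d", "p"]

Derivation:
Block summaries:
  B0: {d,n,p} / ∅
  B1: {d} / {d,p}
  B2: {n,t} / ∅
  B3: {t} / ∅
  B4: {n,p} / ∅
  B5: {d,t} / {d}
  B6: {d,n} / ∅

Live sets:
  B0: in=∅ out={d,p}
  B1: in={d,p} out={d}
  B2: in={d} out={d}
  B3: in={d} out={d}
  B4: in=∅ out=∅
  B5: in={d} out=∅
  B6: in=∅ out=∅

live-out(B0) = ["d", "p"]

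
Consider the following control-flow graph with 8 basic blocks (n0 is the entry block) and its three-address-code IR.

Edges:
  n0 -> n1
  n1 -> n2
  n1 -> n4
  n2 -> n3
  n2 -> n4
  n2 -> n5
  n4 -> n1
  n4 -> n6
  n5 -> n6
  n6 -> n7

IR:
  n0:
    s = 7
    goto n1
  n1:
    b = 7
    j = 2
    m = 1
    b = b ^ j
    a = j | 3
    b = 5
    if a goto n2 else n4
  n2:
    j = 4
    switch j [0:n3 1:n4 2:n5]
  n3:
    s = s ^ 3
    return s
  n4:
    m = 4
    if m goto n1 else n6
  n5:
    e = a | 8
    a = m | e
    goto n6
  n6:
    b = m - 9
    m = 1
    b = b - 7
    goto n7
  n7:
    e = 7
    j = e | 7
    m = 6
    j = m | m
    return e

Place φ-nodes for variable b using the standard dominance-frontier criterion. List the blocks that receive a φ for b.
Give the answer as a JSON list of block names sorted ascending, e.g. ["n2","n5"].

idom tree: n1←n0 n2←n1 n3←n2 n4←n1 n5←n2 n6←n1 n7←n6
Dom at joins:
  n1: preds {n0,n4}: {n0} ∩ {n0,n1,n4} = {n0}; idom=n0
  n4: preds {n1,n2}: {n0,n1} ∩ {n0,n1,n2} = {n0,n1}; idom=n1
  n6: preds {n4,n5}: {n0,n1,n4} ∩ {n0,n1,n2,n5} = {n0,n1}; idom=n1

DF walk-up:
  join n1 pred n0: · stop@n0
  join n1 pred n4: n4→n1 stop@n0
  join n4 pred n1: · stop@n1
  join n4 pred n2: n2 stop@n1
  join n6 pred n4: n4 stop@n1
  join n6 pred n5: n5→n2 stop@n1
  n0: DF=∅
  n1: DF={n1}
  n2: DF={n4,n6}
  n3: DF=∅
  n4: DF={n1,n6}
  n5: DF={n6}
  n6: DF=∅
  n7: DF=∅

φ for b: defs {n1,n6}
  DF⁺ = {n1}

Answer: ["n1"]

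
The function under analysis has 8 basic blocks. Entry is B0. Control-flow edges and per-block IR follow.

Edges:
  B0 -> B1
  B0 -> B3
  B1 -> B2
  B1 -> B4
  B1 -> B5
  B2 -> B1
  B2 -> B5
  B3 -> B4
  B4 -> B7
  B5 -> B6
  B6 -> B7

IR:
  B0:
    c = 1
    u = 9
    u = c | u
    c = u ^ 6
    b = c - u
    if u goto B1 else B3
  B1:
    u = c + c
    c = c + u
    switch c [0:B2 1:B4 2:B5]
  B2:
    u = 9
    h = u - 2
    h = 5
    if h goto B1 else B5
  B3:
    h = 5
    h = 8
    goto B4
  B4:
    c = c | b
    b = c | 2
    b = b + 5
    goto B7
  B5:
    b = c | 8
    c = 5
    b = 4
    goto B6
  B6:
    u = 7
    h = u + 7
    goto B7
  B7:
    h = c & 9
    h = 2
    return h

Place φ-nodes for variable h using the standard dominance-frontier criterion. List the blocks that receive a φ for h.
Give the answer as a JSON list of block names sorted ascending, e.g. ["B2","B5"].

idom tree: B1←B0 B2←B1 B3←B0 B4←B0 B5←B1 B6←B5 B7←B0
Join-block Dom:
  B1: preds {B0,B2}: {B0} ∩ {B0,B1,B2} = {B0}; idom=B0
  B4: preds {B1,B3}: {B0,B1} ∩ {B0,B3} = {B0}; idom=B0
  B5: preds {B1,B2}: {B0,B1} ∩ {B0,B1,B2} = {B0,B1}; idom=B1
  B7: preds {B4,B6}: {B0,B4} ∩ {B0,B1,B5,B6} = {B0}; idom=B0

DF walk-up:
  join B1 pred B0: · stop@B0
  join B1 pred B2: B2→B1 stop@B0
  join B4 pred B1: B1 stop@B0
  join B4 pred B3: B3 stop@B0
  join B5 pred B1: · stop@B1
  join B5 pred B2: B2 stop@B1
  join B7 pred B4: B4 stop@B0
  join B7 pred B6: B6→B5→B1 stop@B0
  B0 → ∅
  B1 → {B1,B4,B7}
  B2 → {B1,B5}
  B3 → {B4}
  B4 → {B7}
  B5 → {B7}
  B6 → {B7}
  B7 → ∅

φ for h: defs {B2,B3,B6,B7}
  DF⁺ = {B1,B4,B5,B7}

Answer: ["B1", "B4", "B5", "B7"]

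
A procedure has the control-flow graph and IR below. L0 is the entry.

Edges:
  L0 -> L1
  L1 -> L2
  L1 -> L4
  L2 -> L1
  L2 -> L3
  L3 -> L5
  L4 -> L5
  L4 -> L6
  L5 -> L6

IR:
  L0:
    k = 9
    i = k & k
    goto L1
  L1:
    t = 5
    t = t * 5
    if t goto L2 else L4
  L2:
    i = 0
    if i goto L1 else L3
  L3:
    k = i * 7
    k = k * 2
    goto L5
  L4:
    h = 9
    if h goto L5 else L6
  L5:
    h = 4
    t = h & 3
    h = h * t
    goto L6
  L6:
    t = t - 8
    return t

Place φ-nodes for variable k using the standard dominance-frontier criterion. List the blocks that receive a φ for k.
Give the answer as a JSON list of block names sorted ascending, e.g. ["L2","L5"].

Answer: ["L5", "L6"]

Derivation:
idom tree: L1←L0 L2←L1 L3←L2 L4←L1 L5←L1 L6←L1
Dom at joins:
  L1: preds {L0,L2}: {L0} ∩ {L0,L1,L2} = {L0}; idom=L0
  L5: preds {L3,L4}: {L0,L1,L2,L3} ∩ {L0,L1,L4} = {L0,L1}; idom=L1
  L6: preds {L4,L5}: {L0,L1,L4} ∩ {L0,L1,L5} = {L0,L1}; idom=L1

DF derivation:
  L1←L0: walk · to L0
  L1←L2: walk L2→L1 to L0
  L5←L3: walk L3→L2 to L1
  L5←L4: walk L4 to L1
  L6←L4: walk L4 to L1
  L6←L5: walk L5 to L1
  L0 → ∅
  L1 → {L1}
  L2 → {L1,L5}
  L3 → {L5}
  L4 → {L5,L6}
  L5 → {L6}
  L6 → ∅

φ for k: defs {L0,L3}
  DF⁺ = {L5,L6}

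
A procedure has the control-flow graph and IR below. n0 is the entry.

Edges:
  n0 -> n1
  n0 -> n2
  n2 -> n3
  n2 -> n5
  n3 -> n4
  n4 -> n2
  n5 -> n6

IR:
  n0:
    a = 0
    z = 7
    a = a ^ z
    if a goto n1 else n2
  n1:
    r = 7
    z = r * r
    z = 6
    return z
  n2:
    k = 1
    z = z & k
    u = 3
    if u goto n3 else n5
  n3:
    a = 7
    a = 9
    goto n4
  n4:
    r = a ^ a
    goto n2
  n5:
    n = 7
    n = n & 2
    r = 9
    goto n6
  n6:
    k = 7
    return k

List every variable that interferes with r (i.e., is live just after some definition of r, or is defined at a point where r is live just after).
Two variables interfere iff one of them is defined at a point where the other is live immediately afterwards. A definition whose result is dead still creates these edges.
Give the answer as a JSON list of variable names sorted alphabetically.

Per-block:
  n0: def={a,z} ue=∅
  n1: def={r,z} ue=∅
  n2: def={k,u,z} ue={z}
  n3: def={a} ue=∅
  n4: def={r} ue={a}
  n5: def={n,r} ue=∅
  n6: def={k} ue=∅

Live sets:
  live n0: ∅→{z}
  live n1: ∅→∅
  live n2: {z}→{z}
  live n3: {z}→{a,z}
  live n4: {a,z}→{z}
  live n5: ∅→∅
  live n6: ∅→∅

Interfere edges:
  a: {z}
  k: {z}
  n: ∅
  r: {z}
  u: {z}
  z: {a,k,r,u}

N(r) = ["z"]

Answer: ["z"]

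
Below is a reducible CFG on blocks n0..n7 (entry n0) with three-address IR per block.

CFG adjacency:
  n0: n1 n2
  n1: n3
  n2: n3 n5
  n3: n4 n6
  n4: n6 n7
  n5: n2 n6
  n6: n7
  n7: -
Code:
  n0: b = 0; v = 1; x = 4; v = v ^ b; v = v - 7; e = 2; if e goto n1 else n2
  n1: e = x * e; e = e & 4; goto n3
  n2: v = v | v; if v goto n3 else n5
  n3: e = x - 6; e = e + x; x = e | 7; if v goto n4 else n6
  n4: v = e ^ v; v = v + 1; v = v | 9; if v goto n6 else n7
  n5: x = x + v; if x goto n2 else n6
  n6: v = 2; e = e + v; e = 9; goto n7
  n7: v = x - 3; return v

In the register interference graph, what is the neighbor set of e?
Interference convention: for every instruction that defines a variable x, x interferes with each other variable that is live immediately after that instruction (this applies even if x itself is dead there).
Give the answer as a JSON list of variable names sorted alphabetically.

Answer: ["v", "x"]

Derivation:
Per-block:
  n0 def {b,e,v,x} use ∅
  n1 def {e} use {e,x}
  n2 def {v} use {v}
  n3 def {e,x} use {v,x}
  n4 def {v} use {e,v}
  n5 def {x} use {v,x}
  n6 def {e,v} use {e}
  n7 def {v} use {x}

Backward fixpoint:
  live n0: ∅→{e,v,x}
  live n1: {e,v,x}→{v,x}
  live n2: {e,v,x}→{e,v,x}
  live n3: {v,x}→{e,v,x}
  live n4: {e,v,x}→{e,x}
  live n5: {e,v,x}→{e,v,x}
  live n6: {e,x}→{x}
  live n7: {x}→∅

Interference:
  b↔{v,x}
  e↔{v,x}
  v↔{b,e,x}
  x↔{b,e,v}

N(e) = ["v", "x"]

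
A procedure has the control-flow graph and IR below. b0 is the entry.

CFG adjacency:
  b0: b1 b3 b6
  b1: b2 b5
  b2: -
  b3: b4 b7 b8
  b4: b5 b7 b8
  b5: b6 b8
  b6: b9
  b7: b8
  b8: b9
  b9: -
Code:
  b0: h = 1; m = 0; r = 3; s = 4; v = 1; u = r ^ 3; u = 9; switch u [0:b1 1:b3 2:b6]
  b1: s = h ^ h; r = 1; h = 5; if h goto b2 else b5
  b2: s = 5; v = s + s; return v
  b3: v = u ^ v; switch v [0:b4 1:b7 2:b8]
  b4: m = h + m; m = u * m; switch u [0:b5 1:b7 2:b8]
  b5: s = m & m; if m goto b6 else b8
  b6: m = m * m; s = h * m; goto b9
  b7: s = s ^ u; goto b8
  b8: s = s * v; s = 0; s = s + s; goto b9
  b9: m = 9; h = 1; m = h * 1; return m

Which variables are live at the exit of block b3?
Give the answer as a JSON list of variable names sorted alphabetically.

def/use:
  b0: {h,m,r,s,u,v} / ∅
  b1: {h,r,s} / {h}
  b2: {s,v} / ∅
  b3: {v} / {u,v}
  b4: {m} / {h,m,u}
  b5: {s} / {m}
  b6: {m,s} / {h,m}
  b7: {s} / {s,u}
  b8: {s} / {s,v}
  b9: {h,m} / ∅

Backward fixpoint:
  b0 li=∅ lo={h,m,s,u,v}
  b1 li={h,m,v} lo={h,m,v}
  b2 li=∅ lo=∅
  b3 li={h,m,s,u,v} lo={h,m,s,u,v}
  b4 li={h,m,s,u,v} lo={h,m,s,u,v}
  b5 li={h,m,v} lo={h,m,s,v}
  b6 li={h,m} lo=∅
  b7 li={s,u,v} lo={s,v}
  b8 li={s,v} lo=∅
  b9 li=∅ lo=∅

live-out(b3) = ["h", "m", "s", "u", "v"]

Answer: ["h", "m", "s", "u", "v"]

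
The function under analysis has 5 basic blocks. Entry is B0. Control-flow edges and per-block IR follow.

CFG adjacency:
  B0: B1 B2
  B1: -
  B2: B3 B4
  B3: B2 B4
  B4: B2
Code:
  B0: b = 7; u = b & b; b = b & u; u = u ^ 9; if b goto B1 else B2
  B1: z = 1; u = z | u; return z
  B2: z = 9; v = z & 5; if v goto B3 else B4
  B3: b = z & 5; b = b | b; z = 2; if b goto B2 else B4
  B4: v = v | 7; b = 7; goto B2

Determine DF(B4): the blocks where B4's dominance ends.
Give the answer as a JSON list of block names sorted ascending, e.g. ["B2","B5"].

Answer: ["B2"]

Derivation:
idom tree: B1←B0 B2←B0 B3←B2 B4←B2
Join-block Dom:
  B2: preds {B0,B3,B4}: {B0} ∩ {B0,B2,B3} ∩ {B0,B2,B4} = {B0}; idom=B0
  B4: preds {B2,B3}: {B0,B2} ∩ {B0,B2,B3} = {B0,B2}; idom=B2

DF walk-up:
  B2←B0: walk · to B0
  B2←B3: walk B3→B2 to B0
  B2←B4: walk B4→B2 to B0
  B4←B2: walk · to B2
  B4←B3: walk B3 to B2
  B0: DF=∅
  B1: DF=∅
  B2: DF={B2}
  B3: DF={B2,B4}
  B4: DF={B2}

DF(B4) = ["B2"]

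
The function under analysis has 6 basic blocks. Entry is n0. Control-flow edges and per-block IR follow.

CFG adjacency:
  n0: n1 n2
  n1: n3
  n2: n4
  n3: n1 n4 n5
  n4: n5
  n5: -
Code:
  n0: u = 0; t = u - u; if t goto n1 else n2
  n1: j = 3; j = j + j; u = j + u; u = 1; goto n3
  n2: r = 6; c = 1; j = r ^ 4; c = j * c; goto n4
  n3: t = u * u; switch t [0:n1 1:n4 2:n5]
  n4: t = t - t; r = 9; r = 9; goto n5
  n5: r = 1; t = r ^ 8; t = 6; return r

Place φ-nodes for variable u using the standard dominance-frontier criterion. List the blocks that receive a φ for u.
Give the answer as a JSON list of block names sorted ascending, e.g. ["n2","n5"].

Answer: ["n1", "n4", "n5"]

Working:
idom tree: n1←n0 n2←n0 n3←n1 n4←n0 n5←n0
Dom at joins:
  n1: preds {n0,n3}: {n0} ∩ {n0,n1,n3} = {n0}; idom=n0
  n4: preds {n2,n3}: {n0,n2} ∩ {n0,n1,n3} = {n0}; idom=n0
  n5: preds {n3,n4}: {n0,n1,n3} ∩ {n0,n4} = {n0}; idom=n0

Frontier:
  n1←n0: walk · to n0
  n1←n3: walk n3→n1 to n0
  n4←n2: walk n2 to n0
  n4←n3: walk n3→n1 to n0
  n5←n3: walk n3→n1 to n0
  n5←n4: walk n4 to n0
  n0 → ∅
  n1 → {n1,n4,n5}
  n2 → {n4}
  n3 → {n1,n4,n5}
  n4 → {n5}
  n5 → ∅

φ for u: defs {n0,n1}
  DF⁺ = {n1,n4,n5}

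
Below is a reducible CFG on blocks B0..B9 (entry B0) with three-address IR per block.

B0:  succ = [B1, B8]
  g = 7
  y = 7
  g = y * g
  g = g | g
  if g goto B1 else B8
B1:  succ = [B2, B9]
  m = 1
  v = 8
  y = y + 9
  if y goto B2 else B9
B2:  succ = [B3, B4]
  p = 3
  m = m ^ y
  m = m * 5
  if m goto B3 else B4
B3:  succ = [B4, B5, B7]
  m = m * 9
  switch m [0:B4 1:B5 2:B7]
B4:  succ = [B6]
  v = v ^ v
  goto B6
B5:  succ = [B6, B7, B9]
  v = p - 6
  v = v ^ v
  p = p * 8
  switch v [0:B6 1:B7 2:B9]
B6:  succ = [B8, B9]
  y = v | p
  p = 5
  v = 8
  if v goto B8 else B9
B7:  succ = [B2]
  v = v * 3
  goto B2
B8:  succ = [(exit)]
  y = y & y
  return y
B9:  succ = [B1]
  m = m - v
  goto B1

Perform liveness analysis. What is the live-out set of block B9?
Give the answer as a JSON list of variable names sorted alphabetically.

Answer: ["y"]

Working:
Block summaries:
  B0 def {g,y} use ∅
  B1 def {m,v,y} use {y}
  B2 def {m,p} use {m,y}
  B3 def {m} use {m}
  B4 def {v} use {v}
  B5 def {p,v} use {p}
  B6 def {p,v,y} use {p,v}
  B7 def {v} use {v}
  B8 def {y} use {y}
  B9 def {m} use {m,v}

Backward fixpoint:
  B0: in=∅ out={y}
  B1: in={y} out={m,v,y}
  B2: in={m,v,y} out={m,p,v,y}
  B3: in={m,p,v,y} out={m,p,v,y}
  B4: in={m,p,v} out={m,p,v}
  B5: in={m,p,y} out={m,p,v,y}
  B6: in={m,p,v} out={m,v,y}
  B7: in={m,v,y} out={m,v,y}
  B8: in={y} out=∅
  B9: in={m,v,y} out={y}

live-out(B9) = ["y"]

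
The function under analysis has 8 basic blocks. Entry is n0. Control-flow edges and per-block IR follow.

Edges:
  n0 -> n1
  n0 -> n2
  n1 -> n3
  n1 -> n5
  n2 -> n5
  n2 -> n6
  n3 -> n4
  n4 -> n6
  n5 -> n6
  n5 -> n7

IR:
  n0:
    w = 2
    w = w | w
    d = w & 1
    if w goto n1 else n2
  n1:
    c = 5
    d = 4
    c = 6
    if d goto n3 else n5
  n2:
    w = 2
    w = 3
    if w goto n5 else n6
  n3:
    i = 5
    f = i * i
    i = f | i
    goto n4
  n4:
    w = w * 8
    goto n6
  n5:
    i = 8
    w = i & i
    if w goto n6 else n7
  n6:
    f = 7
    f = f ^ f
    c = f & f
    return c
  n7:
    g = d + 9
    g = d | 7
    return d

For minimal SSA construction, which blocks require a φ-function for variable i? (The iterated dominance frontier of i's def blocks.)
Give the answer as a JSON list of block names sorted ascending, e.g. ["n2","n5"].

Answer: ["n6"]

Working:
idom tree: n1←n0 n2←n0 n3←n1 n4←n3 n5←n0 n6←n0 n7←n5
Join-block Dom:
  n5: preds {n1,n2}: {n0,n1} ∩ {n0,n2} = {n0}; idom=n0
  n6: preds {n2,n4,n5}: {n0,n2} ∩ {n0,n1,n3,n4} ∩ {n0,n5} = {n0}; idom=n0

DF walk-up:
  join n5 pred n1: n1 stop@n0
  join n5 pred n2: n2 stop@n0
  join n6 pred n2: n2 stop@n0
  join n6 pred n4: n4→n3→n1 stop@n0
  join n6 pred n5: n5 stop@n0
  n0: DF=∅
  n1: DF={n5,n6}
  n2: DF={n5,n6}
  n3: DF={n6}
  n4: DF={n6}
  n5: DF={n6}
  n6: DF=∅
  n7: DF=∅

φ for i: defs {n3,n5}
  DF⁺ = {n6}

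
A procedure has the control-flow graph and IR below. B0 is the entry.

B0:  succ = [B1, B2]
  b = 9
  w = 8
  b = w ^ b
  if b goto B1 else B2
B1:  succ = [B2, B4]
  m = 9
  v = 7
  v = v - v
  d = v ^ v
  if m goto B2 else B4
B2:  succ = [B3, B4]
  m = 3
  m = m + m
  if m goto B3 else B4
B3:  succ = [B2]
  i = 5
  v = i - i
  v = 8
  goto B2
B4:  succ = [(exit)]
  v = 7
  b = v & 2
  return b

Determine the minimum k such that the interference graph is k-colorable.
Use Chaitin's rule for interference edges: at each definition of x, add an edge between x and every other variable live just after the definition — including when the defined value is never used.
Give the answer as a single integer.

Per-block:
  B0 def {b,w} use ∅
  B1 def {d,m,v} use ∅
  B2 def {m} use ∅
  B3 def {i,v} use ∅
  B4 def {b,v} use ∅

Backward fixpoint:
  live B0: ∅→∅
  live B1: ∅→∅
  live B2: ∅→∅
  live B3: ∅→∅
  live B4: ∅→∅

Interference:
  b↔{w}
  d↔{m}
  i↔∅
  m↔{d,v}
  v↔{m}
  w↔{b}

Registers:
  {b,w} pairwise interfere (2-clique) ⇒ χ ≥ 2
  2-colouring: c0={b,i,m}  c1={d,v,w}
  χ = 2

Answer: 2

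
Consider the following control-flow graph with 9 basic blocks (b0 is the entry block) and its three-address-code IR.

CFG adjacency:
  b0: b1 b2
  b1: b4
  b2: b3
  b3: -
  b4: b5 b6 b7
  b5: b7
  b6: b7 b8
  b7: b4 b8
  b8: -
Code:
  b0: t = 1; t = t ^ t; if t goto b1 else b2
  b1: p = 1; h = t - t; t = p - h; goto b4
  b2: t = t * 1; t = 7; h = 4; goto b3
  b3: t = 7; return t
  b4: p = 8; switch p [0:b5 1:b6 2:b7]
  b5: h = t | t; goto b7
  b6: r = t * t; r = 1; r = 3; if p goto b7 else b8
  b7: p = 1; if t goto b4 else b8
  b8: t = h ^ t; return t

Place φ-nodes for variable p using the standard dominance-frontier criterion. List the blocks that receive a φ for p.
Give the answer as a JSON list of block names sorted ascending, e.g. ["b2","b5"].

Answer: ["b4", "b8"]

Analysis:
idom tree: b1←b0 b2←b0 b3←b2 b4←b1 b5←b4 b6←b4 b7←b4 b8←b4
Join-block Dom:
  b4: preds {b1,b7}: {b0,b1} ∩ {b0,b1,b4,b7} = {b0,b1}; idom=b1
  b7: preds {b4,b5,b6}: {b0,b1,b4} ∩ {b0,b1,b4,b5} ∩ {b0,b1,b4,b6} = {b0,b1,b4}; idom=b4
  b8: preds {b6,b7}: {b0,b1,b4,b6} ∩ {b0,b1,b4,b7} = {b0,b1,b4}; idom=b4

DF derivation:
  join b4 pred b1: · stop@b1
  join b4 pred b7: b7→b4 stop@b1
  join b7 pred b4: · stop@b4
  join b7 pred b5: b5 stop@b4
  join b7 pred b6: b6 stop@b4
  join b8 pred b6: b6 stop@b4
  join b8 pred b7: b7 stop@b4
  DF(b0)=∅
  DF(b1)=∅
  DF(b2)=∅
  DF(b3)=∅
  DF(b4)={b4}
  DF(b5)={b7}
  DF(b6)={b7,b8}
  DF(b7)={b4,b8}
  DF(b8)=∅

φ for p: defs {b1,b4,b7}
  DF⁺ = {b4,b8}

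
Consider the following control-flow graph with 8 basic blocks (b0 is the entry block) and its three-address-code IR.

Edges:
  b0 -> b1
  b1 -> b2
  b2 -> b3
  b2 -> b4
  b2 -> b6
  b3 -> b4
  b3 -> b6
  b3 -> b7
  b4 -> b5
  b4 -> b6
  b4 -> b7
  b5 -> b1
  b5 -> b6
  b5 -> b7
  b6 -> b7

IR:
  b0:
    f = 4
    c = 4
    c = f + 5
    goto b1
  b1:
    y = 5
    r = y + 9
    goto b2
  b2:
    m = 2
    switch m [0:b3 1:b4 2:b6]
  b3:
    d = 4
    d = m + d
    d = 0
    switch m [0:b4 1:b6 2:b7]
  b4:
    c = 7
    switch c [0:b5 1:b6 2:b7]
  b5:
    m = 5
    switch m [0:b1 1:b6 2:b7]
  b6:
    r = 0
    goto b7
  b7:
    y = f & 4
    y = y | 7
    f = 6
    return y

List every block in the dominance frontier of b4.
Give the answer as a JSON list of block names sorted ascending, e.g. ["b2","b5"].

idom tree: b1←b0 b2←b1 b3←b2 b4←b2 b5←b4 b6←b2 b7←b2
Join-block Dom:
  b1: preds {b0,b5}: {b0} ∩ {b0,b1,b2,b4,b5} = {b0}; idom=b0
  b4: preds {b2,b3}: {b0,b1,b2} ∩ {b0,b1,b2,b3} = {b0,b1,b2}; idom=b2
  b6: preds {b2,b3,b4,b5}: {b0,b1,b2} ∩ {b0,b1,b2,b3} ∩ {b0,b1,b2,b4} ∩ {b0,b1,b2,b4,b5} = {b0,b1,b2}; idom=b2
  b7: preds {b3,b4,b5,b6}: {b0,b1,b2,b3} ∩ {b0,b1,b2,b4} ∩ {b0,b1,b2,b4,b5} ∩ {b0,b1,b2,b6} = {b0,b1,b2}; idom=b2

Frontier:
  join b1 pred b0: · stop@b0
  join b1 pred b5: b5→b4→b2→b1 stop@b0
  join b4 pred b2: · stop@b2
  join b4 pred b3: b3 stop@b2
  join b6 pred b2: · stop@b2
  join b6 pred b3: b3 stop@b2
  join b6 pred b4: b4 stop@b2
  join b6 pred b5: b5→b4 stop@b2
  join b7 pred b3: b3 stop@b2
  join b7 pred b4: b4 stop@b2
  join b7 pred b5: b5→b4 stop@b2
  join b7 pred b6: b6 stop@b2
  b0: DF=∅
  b1: DF={b1}
  b2: DF={b1}
  b3: DF={b4,b6,b7}
  b4: DF={b1,b6,b7}
  b5: DF={b1,b6,b7}
  b6: DF={b7}
  b7: DF=∅

DF(b4) = ["b1", "b6", "b7"]

Answer: ["b1", "b6", "b7"]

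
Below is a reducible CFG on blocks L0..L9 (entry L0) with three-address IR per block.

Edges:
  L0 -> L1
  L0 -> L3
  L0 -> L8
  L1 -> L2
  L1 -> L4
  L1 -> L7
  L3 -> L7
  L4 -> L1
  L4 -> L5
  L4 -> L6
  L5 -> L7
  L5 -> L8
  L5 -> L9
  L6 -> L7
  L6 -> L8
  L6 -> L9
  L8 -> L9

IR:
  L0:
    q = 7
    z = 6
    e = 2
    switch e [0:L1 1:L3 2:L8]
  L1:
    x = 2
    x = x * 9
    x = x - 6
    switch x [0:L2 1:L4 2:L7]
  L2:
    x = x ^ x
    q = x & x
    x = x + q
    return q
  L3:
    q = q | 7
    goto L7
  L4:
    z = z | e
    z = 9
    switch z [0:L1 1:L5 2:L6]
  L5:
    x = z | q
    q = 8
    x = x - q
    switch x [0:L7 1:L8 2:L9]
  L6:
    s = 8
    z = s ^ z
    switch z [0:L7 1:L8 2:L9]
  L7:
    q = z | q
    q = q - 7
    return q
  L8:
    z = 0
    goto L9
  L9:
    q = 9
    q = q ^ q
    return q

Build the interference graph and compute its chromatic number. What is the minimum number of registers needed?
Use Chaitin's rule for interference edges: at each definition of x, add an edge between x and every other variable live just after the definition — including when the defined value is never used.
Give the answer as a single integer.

Per-block:
  L0: {e,q,z} / ∅
  L1: {x} / ∅
  L2: {q,x} / {x}
  L3: {q} / {q}
  L4: {z} / {e,z}
  L5: {q,x} / {q,z}
  L6: {s,z} / {z}
  L7: {q} / {q,z}
  L8: {z} / ∅
  L9: {q} / ∅

Backward fixpoint:
  L0: in=∅ out={e,q,z}
  L1: in={e,q,z} out={e,q,x,z}
  L2: in={x} out=∅
  L3: in={q,z} out={q,z}
  L4: in={e,q,z} out={e,q,z}
  L5: in={q,z} out={q,z}
  L6: in={q,z} out={q,z}
  L7: in={q,z} out=∅
  L8: in=∅ out=∅
  L9: in=∅ out=∅

Conflict graph:
  e↔{q,x,z}
  q↔{e,s,x,z}
  s↔{q,z}
  x↔{e,q,z}
  z↔{e,q,s,x}

Colouring:
  lower bound: {e,q,x,z} mutually conflict ⇒ χ ≥ 4
  assign e→r2 q→r0 s→r2 x→r3 z→r1 — no edge inside a register ⇒ χ ≤ 4
  χ = 4

Answer: 4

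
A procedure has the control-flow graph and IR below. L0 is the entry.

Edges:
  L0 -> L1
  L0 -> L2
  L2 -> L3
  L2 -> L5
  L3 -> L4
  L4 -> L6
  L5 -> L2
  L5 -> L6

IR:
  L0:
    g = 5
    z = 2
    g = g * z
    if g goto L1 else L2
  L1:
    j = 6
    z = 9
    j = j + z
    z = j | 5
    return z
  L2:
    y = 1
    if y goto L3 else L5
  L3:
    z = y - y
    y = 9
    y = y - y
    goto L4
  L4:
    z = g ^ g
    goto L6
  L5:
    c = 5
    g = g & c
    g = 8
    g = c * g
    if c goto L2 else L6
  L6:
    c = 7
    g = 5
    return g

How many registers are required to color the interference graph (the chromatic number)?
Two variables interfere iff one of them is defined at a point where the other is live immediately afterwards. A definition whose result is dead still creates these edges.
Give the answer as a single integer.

def/use:
  L0 def {g,z} use ∅
  L1 def {j,z} use ∅
  L2 def {y} use ∅
  L3 def {y,z} use {y}
  L4 def {z} use {g}
  L5 def {c,g} use {g}
  L6 def {c,g} use ∅

Backward fixpoint:
  L0 li=∅ lo={g}
  L1 li=∅ lo=∅
  L2 li={g} lo={g,y}
  L3 li={g,y} lo={g}
  L4 li={g} lo=∅
  L5 li={g} lo={g}
  L6 li=∅ lo=∅

Interference:
  c — {g}
  g — {c,y,z}
  j — {z}
  y — {g}
  z — {g,j}

Chromatic number:
  lower bound: {c,g} mutually conflict ⇒ χ ≥ 2
  assign c→c1 g→c0 j→c0 y→c1 z→c1 — no edge inside a register ⇒ χ ≤ 2
  χ = 2

Answer: 2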